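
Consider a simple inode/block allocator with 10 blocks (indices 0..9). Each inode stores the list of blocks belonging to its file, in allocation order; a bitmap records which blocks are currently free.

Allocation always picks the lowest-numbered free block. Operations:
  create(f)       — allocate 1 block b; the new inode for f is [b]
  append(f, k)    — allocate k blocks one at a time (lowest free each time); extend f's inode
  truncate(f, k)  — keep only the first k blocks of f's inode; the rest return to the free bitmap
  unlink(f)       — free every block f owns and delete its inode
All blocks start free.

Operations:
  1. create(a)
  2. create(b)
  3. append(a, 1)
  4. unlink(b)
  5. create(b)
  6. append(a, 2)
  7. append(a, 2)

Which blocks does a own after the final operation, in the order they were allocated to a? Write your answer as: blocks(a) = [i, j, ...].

blocks(a) = [0, 2, 3, 4, 5, 6]

after create(a) → a:[0]  free=[F.........]
after create(b) → a:[0], b:[1]  free=[FF........]
after append(a, 1) → a:[0, 2], b:[1]  free=[FFF.......]
after unlink(b) → a:[0, 2]  free=[F.F.......]
after create(b) → a:[0, 2], b:[1]  free=[FFF.......]
after append(a, 2) → a:[0, 2, 3, 4], b:[1]  free=[FFFFF.....]
after append(a, 2) → a:[0, 2, 3, 4, 5, 6], b:[1]  free=[FFFFFFF...]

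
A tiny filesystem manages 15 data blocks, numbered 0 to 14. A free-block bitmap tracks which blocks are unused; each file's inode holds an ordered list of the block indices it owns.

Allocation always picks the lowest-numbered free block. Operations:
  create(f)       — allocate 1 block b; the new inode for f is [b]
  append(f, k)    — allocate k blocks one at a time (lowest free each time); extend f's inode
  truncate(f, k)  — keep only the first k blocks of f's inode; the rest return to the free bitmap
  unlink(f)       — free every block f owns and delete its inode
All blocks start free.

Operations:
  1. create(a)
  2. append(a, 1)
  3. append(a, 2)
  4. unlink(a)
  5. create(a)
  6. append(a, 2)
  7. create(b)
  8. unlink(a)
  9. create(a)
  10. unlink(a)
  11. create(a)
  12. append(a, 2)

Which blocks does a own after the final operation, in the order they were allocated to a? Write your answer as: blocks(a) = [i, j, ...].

  1. create(a)  ⇒  F..............  {a→[0]}
  2. append(a, 1)  ⇒  FF.............  {a→[0, 1]}
  3. append(a, 2)  ⇒  FFFF...........  {a→[0, 1, 2, 3]}
  4. unlink(a)  ⇒  ...............  {}
  5. create(a)  ⇒  F..............  {a→[0]}
  6. append(a, 2)  ⇒  FFF............  {a→[0, 1, 2]}
  7. create(b)  ⇒  FFFF...........  {a→[0, 1, 2]; b→[3]}
  8. unlink(a)  ⇒  ...F...........  {b→[3]}
  9. create(a)  ⇒  F..F...........  {a→[0]; b→[3]}
  10. unlink(a)  ⇒  ...F...........  {b→[3]}
  11. create(a)  ⇒  F..F...........  {a→[0]; b→[3]}
  12. append(a, 2)  ⇒  FFFF...........  {a→[0, 1, 2]; b→[3]}

blocks(a) = [0, 1, 2]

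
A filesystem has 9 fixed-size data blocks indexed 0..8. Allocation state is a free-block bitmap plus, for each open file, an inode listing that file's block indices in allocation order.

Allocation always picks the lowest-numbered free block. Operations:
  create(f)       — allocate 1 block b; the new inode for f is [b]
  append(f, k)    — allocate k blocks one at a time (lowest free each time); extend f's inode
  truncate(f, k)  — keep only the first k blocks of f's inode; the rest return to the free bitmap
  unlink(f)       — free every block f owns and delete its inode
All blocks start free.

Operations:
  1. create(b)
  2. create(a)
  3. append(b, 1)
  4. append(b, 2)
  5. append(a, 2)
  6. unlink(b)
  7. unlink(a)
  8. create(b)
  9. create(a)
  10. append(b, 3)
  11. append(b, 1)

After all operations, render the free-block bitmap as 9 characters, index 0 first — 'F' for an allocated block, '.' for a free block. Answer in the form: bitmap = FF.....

after create(b) → b:[0]  free=[F........]
after create(a) → a:[1], b:[0]  free=[FF.......]
after append(b, 1) → a:[1], b:[0, 2]  free=[FFF......]
after append(b, 2) → a:[1], b:[0, 2, 3, 4]  free=[FFFFF....]
after append(a, 2) → a:[1, 5, 6], b:[0, 2, 3, 4]  free=[FFFFFFF..]
after unlink(b) → a:[1, 5, 6]  free=[.F...FF..]
after unlink(a) →   free=[.........]
after create(b) → b:[0]  free=[F........]
after create(a) → a:[1], b:[0]  free=[FF.......]
after append(b, 3) → a:[1], b:[0, 2, 3, 4]  free=[FFFFF....]
after append(b, 1) → a:[1], b:[0, 2, 3, 4, 5]  free=[FFFFFF...]

bitmap = FFFFFF...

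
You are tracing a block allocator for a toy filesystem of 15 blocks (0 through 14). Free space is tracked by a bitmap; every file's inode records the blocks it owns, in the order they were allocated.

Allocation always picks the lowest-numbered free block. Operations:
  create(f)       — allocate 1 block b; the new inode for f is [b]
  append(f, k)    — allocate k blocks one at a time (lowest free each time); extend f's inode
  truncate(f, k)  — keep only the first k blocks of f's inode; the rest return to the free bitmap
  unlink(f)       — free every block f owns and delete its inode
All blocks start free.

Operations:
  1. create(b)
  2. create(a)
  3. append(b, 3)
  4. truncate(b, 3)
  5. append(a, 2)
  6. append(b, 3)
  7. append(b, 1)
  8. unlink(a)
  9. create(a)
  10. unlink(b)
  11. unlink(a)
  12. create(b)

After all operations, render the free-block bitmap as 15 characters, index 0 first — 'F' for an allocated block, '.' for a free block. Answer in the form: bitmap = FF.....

after create(b) → b:[0]  free=[F..............]
after create(a) → a:[1], b:[0]  free=[FF.............]
after append(b, 3) → a:[1], b:[0, 2, 3, 4]  free=[FFFFF..........]
after truncate(b, 3) → a:[1], b:[0, 2, 3]  free=[FFFF...........]
after append(a, 2) → a:[1, 4, 5], b:[0, 2, 3]  free=[FFFFFF.........]
after append(b, 3) → a:[1, 4, 5], b:[0, 2, 3, 6, 7, 8]  free=[FFFFFFFFF......]
after append(b, 1) → a:[1, 4, 5], b:[0, 2, 3, 6, 7, 8, 9]  free=[FFFFFFFFFF.....]
after unlink(a) → b:[0, 2, 3, 6, 7, 8, 9]  free=[F.FF..FFFF.....]
after create(a) → a:[1], b:[0, 2, 3, 6, 7, 8, 9]  free=[FFFF..FFFF.....]
after unlink(b) → a:[1]  free=[.F.............]
after unlink(a) →   free=[...............]
after create(b) → b:[0]  free=[F..............]

bitmap = F..............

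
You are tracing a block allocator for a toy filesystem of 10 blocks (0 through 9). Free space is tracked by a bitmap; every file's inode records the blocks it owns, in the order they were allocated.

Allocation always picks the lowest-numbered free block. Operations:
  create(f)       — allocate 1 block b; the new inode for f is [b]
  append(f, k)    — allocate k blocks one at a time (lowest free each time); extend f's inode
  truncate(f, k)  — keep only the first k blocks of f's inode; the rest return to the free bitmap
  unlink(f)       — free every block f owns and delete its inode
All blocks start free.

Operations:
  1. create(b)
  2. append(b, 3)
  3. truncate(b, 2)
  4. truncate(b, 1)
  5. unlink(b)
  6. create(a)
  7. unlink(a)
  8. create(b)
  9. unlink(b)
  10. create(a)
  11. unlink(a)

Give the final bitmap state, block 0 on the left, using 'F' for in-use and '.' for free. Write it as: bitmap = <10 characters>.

bitmap = ..........

after create(b) → b:[0]  free=[F.........]
after append(b, 3) → b:[0, 1, 2, 3]  free=[FFFF......]
after truncate(b, 2) → b:[0, 1]  free=[FF........]
after truncate(b, 1) → b:[0]  free=[F.........]
after unlink(b) →   free=[..........]
after create(a) → a:[0]  free=[F.........]
after unlink(a) →   free=[..........]
after create(b) → b:[0]  free=[F.........]
after unlink(b) →   free=[..........]
after create(a) → a:[0]  free=[F.........]
after unlink(a) →   free=[..........]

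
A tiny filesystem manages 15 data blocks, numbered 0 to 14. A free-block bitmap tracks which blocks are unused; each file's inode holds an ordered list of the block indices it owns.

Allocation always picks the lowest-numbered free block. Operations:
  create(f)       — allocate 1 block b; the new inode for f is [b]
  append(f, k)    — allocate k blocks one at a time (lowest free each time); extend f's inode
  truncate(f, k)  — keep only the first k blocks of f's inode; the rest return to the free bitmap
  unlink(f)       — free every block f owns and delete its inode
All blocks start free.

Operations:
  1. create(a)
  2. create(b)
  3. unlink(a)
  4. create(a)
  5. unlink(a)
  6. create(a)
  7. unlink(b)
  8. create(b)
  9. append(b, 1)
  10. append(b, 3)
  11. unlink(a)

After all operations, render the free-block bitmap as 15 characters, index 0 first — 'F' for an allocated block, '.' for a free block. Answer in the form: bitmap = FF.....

bitmap = .FFFFF.........

  1. create(a)  ⇒  F..............  {a→[0]}
  2. create(b)  ⇒  FF.............  {a→[0]; b→[1]}
  3. unlink(a)  ⇒  .F.............  {b→[1]}
  4. create(a)  ⇒  FF.............  {a→[0]; b→[1]}
  5. unlink(a)  ⇒  .F.............  {b→[1]}
  6. create(a)  ⇒  FF.............  {a→[0]; b→[1]}
  7. unlink(b)  ⇒  F..............  {a→[0]}
  8. create(b)  ⇒  FF.............  {a→[0]; b→[1]}
  9. append(b, 1)  ⇒  FFF............  {a→[0]; b→[1, 2]}
  10. append(b, 3)  ⇒  FFFFFF.........  {a→[0]; b→[1, 2, 3, 4, 5]}
  11. unlink(a)  ⇒  .FFFFF.........  {b→[1, 2, 3, 4, 5]}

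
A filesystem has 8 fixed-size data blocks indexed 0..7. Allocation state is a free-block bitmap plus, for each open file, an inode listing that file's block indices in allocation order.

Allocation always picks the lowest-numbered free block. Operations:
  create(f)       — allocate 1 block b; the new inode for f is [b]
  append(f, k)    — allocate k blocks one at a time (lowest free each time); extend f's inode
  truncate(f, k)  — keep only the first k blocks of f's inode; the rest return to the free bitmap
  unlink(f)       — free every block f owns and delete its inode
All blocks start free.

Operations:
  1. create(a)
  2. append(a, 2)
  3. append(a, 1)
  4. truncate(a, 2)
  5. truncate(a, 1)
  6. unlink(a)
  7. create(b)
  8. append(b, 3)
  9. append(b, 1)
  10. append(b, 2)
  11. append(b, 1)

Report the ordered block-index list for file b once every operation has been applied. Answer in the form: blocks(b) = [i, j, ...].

blocks(b) = [0, 1, 2, 3, 4, 5, 6, 7]

[1] create(a) — a=0 (map F.......)
[2] append(a, 2) — a=0,1,2 (map FFF.....)
[3] append(a, 1) — a=0,1,2,3 (map FFFF....)
[4] truncate(a, 2) — a=0,1 (map FF......)
[5] truncate(a, 1) — a=0 (map F.......)
[6] unlink(a) —  (map ........)
[7] create(b) — b=0 (map F.......)
[8] append(b, 3) — b=0,1,2,3 (map FFFF....)
[9] append(b, 1) — b=0,1,2,3,4 (map FFFFF...)
[10] append(b, 2) — b=0,1,2,3,4,5,6 (map FFFFFFF.)
[11] append(b, 1) — b=0,1,2,3,4,5,6,7 (map FFFFFFFF)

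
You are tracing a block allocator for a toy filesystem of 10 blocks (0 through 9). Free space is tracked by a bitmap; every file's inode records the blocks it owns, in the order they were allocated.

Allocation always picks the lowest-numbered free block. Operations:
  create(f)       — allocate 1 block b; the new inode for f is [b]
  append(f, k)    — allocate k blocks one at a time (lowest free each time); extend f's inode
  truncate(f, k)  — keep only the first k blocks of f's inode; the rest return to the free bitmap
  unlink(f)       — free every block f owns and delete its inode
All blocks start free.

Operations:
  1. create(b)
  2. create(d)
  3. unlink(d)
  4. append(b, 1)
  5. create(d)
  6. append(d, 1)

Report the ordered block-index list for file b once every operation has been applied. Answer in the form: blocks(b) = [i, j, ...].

blocks(b) = [0, 1]

create(b): bitmap=F......... | b=[0]
create(d): bitmap=FF........ | b=[0] d=[1]
unlink(d): bitmap=F......... | b=[0]
append(b, 1): bitmap=FF........ | b=[0, 1]
create(d): bitmap=FFF....... | b=[0, 1] d=[2]
append(d, 1): bitmap=FFFF...... | b=[0, 1] d=[2, 3]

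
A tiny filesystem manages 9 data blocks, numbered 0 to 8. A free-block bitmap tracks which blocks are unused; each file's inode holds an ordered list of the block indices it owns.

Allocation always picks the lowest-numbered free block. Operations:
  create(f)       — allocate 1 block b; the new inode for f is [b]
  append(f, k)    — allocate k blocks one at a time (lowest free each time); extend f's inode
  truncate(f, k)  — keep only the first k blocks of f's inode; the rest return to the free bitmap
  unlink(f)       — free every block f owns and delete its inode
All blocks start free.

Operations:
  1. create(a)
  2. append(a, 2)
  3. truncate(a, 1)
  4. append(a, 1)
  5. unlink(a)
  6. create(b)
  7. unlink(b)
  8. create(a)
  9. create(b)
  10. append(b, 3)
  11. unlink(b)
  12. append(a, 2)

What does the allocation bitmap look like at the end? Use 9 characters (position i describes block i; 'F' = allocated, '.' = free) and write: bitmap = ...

[1] create(a) — a=0 (map F........)
[2] append(a, 2) — a=0,1,2 (map FFF......)
[3] truncate(a, 1) — a=0 (map F........)
[4] append(a, 1) — a=0,1 (map FF.......)
[5] unlink(a) —  (map .........)
[6] create(b) — b=0 (map F........)
[7] unlink(b) —  (map .........)
[8] create(a) — a=0 (map F........)
[9] create(b) — a=0 b=1 (map FF.......)
[10] append(b, 3) — a=0 b=1,2,3,4 (map FFFFF....)
[11] unlink(b) — a=0 (map F........)
[12] append(a, 2) — a=0,1,2 (map FFF......)

bitmap = FFF......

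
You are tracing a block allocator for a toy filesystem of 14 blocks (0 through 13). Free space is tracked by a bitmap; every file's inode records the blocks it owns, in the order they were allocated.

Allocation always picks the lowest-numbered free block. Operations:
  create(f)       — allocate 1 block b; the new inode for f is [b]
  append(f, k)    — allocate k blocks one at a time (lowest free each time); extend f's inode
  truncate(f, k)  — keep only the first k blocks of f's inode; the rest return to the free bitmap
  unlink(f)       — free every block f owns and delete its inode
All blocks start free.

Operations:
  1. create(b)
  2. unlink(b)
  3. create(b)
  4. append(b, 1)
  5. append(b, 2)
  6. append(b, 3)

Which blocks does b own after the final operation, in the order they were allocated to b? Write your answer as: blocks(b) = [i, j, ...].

blocks(b) = [0, 1, 2, 3, 4, 5, 6]

create(b): bitmap=F............. | b=[0]
unlink(b): bitmap=.............. | 
create(b): bitmap=F............. | b=[0]
append(b, 1): bitmap=FF............ | b=[0, 1]
append(b, 2): bitmap=FFFF.......... | b=[0, 1, 2, 3]
append(b, 3): bitmap=FFFFFFF....... | b=[0, 1, 2, 3, 4, 5, 6]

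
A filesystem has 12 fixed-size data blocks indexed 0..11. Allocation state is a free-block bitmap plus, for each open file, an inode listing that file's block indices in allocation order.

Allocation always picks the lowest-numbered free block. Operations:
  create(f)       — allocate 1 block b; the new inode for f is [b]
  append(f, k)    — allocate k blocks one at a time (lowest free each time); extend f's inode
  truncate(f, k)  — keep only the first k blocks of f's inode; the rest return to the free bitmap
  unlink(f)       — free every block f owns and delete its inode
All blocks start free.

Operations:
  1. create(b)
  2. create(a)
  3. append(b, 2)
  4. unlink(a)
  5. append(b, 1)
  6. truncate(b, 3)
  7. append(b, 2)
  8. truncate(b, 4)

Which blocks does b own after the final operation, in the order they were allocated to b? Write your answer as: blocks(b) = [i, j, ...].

blocks(b) = [0, 2, 3, 1]

  1. create(b)  ⇒  F...........  {b→[0]}
  2. create(a)  ⇒  FF..........  {a→[1]; b→[0]}
  3. append(b, 2)  ⇒  FFFF........  {a→[1]; b→[0, 2, 3]}
  4. unlink(a)  ⇒  F.FF........  {b→[0, 2, 3]}
  5. append(b, 1)  ⇒  FFFF........  {b→[0, 2, 3, 1]}
  6. truncate(b, 3)  ⇒  F.FF........  {b→[0, 2, 3]}
  7. append(b, 2)  ⇒  FFFFF.......  {b→[0, 2, 3, 1, 4]}
  8. truncate(b, 4)  ⇒  FFFF........  {b→[0, 2, 3, 1]}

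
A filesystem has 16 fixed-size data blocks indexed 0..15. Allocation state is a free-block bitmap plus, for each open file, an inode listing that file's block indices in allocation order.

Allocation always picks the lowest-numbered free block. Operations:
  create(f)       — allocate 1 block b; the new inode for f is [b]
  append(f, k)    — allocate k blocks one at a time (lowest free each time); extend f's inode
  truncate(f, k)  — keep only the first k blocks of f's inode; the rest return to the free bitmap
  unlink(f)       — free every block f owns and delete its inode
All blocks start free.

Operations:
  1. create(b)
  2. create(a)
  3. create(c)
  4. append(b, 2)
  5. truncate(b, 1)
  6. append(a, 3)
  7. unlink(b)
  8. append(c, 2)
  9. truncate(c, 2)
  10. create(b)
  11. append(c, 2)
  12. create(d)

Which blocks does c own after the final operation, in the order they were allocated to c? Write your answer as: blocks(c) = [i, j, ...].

blocks(c) = [2, 0, 7, 8]

create(b): bitmap=F............... | b=[0]
create(a): bitmap=FF.............. | a=[1] b=[0]
create(c): bitmap=FFF............. | a=[1] b=[0] c=[2]
append(b, 2): bitmap=FFFFF........... | a=[1] b=[0, 3, 4] c=[2]
truncate(b, 1): bitmap=FFF............. | a=[1] b=[0] c=[2]
append(a, 3): bitmap=FFFFFF.......... | a=[1, 3, 4, 5] b=[0] c=[2]
unlink(b): bitmap=.FFFFF.......... | a=[1, 3, 4, 5] c=[2]
append(c, 2): bitmap=FFFFFFF......... | a=[1, 3, 4, 5] c=[2, 0, 6]
truncate(c, 2): bitmap=FFFFFF.......... | a=[1, 3, 4, 5] c=[2, 0]
create(b): bitmap=FFFFFFF......... | a=[1, 3, 4, 5] b=[6] c=[2, 0]
append(c, 2): bitmap=FFFFFFFFF....... | a=[1, 3, 4, 5] b=[6] c=[2, 0, 7, 8]
create(d): bitmap=FFFFFFFFFF...... | a=[1, 3, 4, 5] b=[6] c=[2, 0, 7, 8] d=[9]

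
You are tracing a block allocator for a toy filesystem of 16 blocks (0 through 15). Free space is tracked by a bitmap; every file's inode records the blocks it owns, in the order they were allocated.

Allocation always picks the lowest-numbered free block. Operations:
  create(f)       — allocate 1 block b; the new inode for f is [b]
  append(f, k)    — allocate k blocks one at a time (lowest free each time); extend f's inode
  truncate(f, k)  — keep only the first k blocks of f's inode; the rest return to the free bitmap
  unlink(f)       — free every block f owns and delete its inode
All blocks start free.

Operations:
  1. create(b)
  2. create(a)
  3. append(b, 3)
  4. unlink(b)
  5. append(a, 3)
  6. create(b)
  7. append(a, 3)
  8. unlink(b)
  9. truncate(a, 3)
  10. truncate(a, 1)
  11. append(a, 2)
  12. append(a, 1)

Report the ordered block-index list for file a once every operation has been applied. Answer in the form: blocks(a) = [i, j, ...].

[1] create(b) — b=0 (map F...............)
[2] create(a) — a=1 b=0 (map FF..............)
[3] append(b, 3) — a=1 b=0,2,3,4 (map FFFFF...........)
[4] unlink(b) — a=1 (map .F..............)
[5] append(a, 3) — a=1,0,2,3 (map FFFF............)
[6] create(b) — a=1,0,2,3 b=4 (map FFFFF...........)
[7] append(a, 3) — a=1,0,2,3,5,6,7 b=4 (map FFFFFFFF........)
[8] unlink(b) — a=1,0,2,3,5,6,7 (map FFFF.FFF........)
[9] truncate(a, 3) — a=1,0,2 (map FFF.............)
[10] truncate(a, 1) — a=1 (map .F..............)
[11] append(a, 2) — a=1,0,2 (map FFF.............)
[12] append(a, 1) — a=1,0,2,3 (map FFFF............)

blocks(a) = [1, 0, 2, 3]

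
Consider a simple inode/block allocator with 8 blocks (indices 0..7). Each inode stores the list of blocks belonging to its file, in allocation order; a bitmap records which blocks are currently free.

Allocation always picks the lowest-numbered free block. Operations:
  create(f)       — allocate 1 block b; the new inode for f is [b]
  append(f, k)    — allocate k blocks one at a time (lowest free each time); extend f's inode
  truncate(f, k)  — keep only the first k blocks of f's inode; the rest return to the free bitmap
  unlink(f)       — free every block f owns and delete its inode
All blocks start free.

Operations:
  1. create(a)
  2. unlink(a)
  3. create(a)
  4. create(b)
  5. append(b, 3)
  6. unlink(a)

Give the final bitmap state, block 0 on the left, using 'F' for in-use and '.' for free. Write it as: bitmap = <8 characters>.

after create(a) → a:[0]  free=[F.......]
after unlink(a) →   free=[........]
after create(a) → a:[0]  free=[F.......]
after create(b) → a:[0], b:[1]  free=[FF......]
after append(b, 3) → a:[0], b:[1, 2, 3, 4]  free=[FFFFF...]
after unlink(a) → b:[1, 2, 3, 4]  free=[.FFFF...]

bitmap = .FFFF...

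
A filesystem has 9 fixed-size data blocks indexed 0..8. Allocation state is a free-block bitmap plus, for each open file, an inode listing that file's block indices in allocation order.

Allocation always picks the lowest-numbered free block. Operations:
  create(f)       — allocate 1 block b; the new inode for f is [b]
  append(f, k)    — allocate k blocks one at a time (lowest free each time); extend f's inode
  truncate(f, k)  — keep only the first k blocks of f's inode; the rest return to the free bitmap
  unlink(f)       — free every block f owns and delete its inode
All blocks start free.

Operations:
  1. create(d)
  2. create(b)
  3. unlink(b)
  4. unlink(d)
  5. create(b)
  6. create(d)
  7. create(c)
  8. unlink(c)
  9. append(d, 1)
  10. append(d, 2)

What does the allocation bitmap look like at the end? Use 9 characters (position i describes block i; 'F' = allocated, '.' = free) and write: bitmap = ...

bitmap = FFFFF....

  1. create(d)  ⇒  F........  {d→[0]}
  2. create(b)  ⇒  FF.......  {b→[1]; d→[0]}
  3. unlink(b)  ⇒  F........  {d→[0]}
  4. unlink(d)  ⇒  .........  {}
  5. create(b)  ⇒  F........  {b→[0]}
  6. create(d)  ⇒  FF.......  {b→[0]; d→[1]}
  7. create(c)  ⇒  FFF......  {b→[0]; c→[2]; d→[1]}
  8. unlink(c)  ⇒  FF.......  {b→[0]; d→[1]}
  9. append(d, 1)  ⇒  FFF......  {b→[0]; d→[1, 2]}
  10. append(d, 2)  ⇒  FFFFF....  {b→[0]; d→[1, 2, 3, 4]}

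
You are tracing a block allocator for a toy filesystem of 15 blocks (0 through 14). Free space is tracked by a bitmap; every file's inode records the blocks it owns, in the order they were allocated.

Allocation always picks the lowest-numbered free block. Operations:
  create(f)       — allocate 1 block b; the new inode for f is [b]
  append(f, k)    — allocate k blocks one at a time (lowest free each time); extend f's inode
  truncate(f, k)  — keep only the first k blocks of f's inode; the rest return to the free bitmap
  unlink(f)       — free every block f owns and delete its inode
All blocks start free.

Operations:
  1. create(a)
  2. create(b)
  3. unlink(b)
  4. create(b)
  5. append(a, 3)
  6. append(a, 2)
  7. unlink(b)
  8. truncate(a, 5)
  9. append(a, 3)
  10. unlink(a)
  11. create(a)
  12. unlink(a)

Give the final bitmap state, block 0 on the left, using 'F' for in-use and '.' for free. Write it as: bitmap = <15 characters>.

create(a): bitmap=F.............. | a=[0]
create(b): bitmap=FF............. | a=[0] b=[1]
unlink(b): bitmap=F.............. | a=[0]
create(b): bitmap=FF............. | a=[0] b=[1]
append(a, 3): bitmap=FFFFF.......... | a=[0, 2, 3, 4] b=[1]
append(a, 2): bitmap=FFFFFFF........ | a=[0, 2, 3, 4, 5, 6] b=[1]
unlink(b): bitmap=F.FFFFF........ | a=[0, 2, 3, 4, 5, 6]
truncate(a, 5): bitmap=F.FFFF......... | a=[0, 2, 3, 4, 5]
append(a, 3): bitmap=FFFFFFFF....... | a=[0, 2, 3, 4, 5, 1, 6, 7]
unlink(a): bitmap=............... | 
create(a): bitmap=F.............. | a=[0]
unlink(a): bitmap=............... | 

bitmap = ...............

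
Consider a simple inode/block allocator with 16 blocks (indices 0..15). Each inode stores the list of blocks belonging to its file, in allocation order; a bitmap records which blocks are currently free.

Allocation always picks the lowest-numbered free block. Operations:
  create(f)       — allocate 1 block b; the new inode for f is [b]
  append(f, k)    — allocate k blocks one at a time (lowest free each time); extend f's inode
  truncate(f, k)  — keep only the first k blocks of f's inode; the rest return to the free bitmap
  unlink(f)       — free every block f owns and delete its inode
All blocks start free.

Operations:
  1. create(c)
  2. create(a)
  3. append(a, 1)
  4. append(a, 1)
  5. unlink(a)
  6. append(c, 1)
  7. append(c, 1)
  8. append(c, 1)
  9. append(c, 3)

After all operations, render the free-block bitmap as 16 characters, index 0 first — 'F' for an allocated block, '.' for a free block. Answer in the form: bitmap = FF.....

[1] create(c) — c=0 (map F...............)
[2] create(a) — a=1 c=0 (map FF..............)
[3] append(a, 1) — a=1,2 c=0 (map FFF.............)
[4] append(a, 1) — a=1,2,3 c=0 (map FFFF............)
[5] unlink(a) — c=0 (map F...............)
[6] append(c, 1) — c=0,1 (map FF..............)
[7] append(c, 1) — c=0,1,2 (map FFF.............)
[8] append(c, 1) — c=0,1,2,3 (map FFFF............)
[9] append(c, 3) — c=0,1,2,3,4,5,6 (map FFFFFFF.........)

bitmap = FFFFFFF.........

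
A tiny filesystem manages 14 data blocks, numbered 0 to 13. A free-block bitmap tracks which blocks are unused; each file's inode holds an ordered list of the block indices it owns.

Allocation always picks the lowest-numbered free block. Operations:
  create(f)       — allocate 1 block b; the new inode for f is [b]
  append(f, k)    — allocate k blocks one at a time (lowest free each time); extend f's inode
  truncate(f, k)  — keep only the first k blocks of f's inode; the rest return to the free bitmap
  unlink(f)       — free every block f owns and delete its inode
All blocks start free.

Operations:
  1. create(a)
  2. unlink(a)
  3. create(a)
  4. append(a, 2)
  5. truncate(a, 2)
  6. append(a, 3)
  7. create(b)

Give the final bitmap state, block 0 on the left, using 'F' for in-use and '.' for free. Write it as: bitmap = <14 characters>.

bitmap = FFFFFF........

after create(a) → a:[0]  free=[F.............]
after unlink(a) →   free=[..............]
after create(a) → a:[0]  free=[F.............]
after append(a, 2) → a:[0, 1, 2]  free=[FFF...........]
after truncate(a, 2) → a:[0, 1]  free=[FF............]
after append(a, 3) → a:[0, 1, 2, 3, 4]  free=[FFFFF.........]
after create(b) → a:[0, 1, 2, 3, 4], b:[5]  free=[FFFFFF........]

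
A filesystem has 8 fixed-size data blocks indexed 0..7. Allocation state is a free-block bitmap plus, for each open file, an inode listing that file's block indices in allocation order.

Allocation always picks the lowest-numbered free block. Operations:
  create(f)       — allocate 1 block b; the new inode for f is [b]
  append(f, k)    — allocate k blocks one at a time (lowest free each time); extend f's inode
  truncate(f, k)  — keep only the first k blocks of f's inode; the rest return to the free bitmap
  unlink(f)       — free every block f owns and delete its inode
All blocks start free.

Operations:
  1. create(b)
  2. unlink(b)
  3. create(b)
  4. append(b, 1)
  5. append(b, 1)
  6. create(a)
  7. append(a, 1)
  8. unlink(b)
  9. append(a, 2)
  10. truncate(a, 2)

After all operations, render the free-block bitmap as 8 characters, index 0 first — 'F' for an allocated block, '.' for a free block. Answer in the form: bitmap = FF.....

create(b): bitmap=F....... | b=[0]
unlink(b): bitmap=........ | 
create(b): bitmap=F....... | b=[0]
append(b, 1): bitmap=FF...... | b=[0, 1]
append(b, 1): bitmap=FFF..... | b=[0, 1, 2]
create(a): bitmap=FFFF.... | a=[3] b=[0, 1, 2]
append(a, 1): bitmap=FFFFF... | a=[3, 4] b=[0, 1, 2]
unlink(b): bitmap=...FF... | a=[3, 4]
append(a, 2): bitmap=FF.FF... | a=[3, 4, 0, 1]
truncate(a, 2): bitmap=...FF... | a=[3, 4]

bitmap = ...FF...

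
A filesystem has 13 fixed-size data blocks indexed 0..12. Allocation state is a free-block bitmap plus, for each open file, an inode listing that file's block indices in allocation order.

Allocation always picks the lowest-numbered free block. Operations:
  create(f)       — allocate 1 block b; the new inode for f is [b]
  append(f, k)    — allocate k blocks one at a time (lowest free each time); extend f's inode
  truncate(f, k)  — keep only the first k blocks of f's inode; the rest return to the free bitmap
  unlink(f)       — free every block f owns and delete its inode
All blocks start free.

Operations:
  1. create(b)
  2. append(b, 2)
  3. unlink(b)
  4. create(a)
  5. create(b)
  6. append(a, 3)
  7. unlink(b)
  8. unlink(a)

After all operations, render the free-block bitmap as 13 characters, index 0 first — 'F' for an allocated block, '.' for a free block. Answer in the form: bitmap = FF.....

[1] create(b) — b=0 (map F............)
[2] append(b, 2) — b=0,1,2 (map FFF..........)
[3] unlink(b) —  (map .............)
[4] create(a) — a=0 (map F............)
[5] create(b) — a=0 b=1 (map FF...........)
[6] append(a, 3) — a=0,2,3,4 b=1 (map FFFFF........)
[7] unlink(b) — a=0,2,3,4 (map F.FFF........)
[8] unlink(a) —  (map .............)

bitmap = .............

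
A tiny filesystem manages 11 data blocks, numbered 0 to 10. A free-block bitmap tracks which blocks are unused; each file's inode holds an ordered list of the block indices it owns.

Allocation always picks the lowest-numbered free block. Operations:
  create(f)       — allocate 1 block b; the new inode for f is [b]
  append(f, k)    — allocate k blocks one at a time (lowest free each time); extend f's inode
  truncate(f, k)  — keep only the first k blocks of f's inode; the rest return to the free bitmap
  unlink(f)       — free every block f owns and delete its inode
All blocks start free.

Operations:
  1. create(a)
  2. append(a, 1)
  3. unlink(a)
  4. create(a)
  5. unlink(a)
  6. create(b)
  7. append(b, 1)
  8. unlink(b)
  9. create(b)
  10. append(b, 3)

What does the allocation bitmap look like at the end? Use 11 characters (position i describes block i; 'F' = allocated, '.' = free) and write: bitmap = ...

[1] create(a) — a=0 (map F..........)
[2] append(a, 1) — a=0,1 (map FF.........)
[3] unlink(a) —  (map ...........)
[4] create(a) — a=0 (map F..........)
[5] unlink(a) —  (map ...........)
[6] create(b) — b=0 (map F..........)
[7] append(b, 1) — b=0,1 (map FF.........)
[8] unlink(b) —  (map ...........)
[9] create(b) — b=0 (map F..........)
[10] append(b, 3) — b=0,1,2,3 (map FFFF.......)

bitmap = FFFF.......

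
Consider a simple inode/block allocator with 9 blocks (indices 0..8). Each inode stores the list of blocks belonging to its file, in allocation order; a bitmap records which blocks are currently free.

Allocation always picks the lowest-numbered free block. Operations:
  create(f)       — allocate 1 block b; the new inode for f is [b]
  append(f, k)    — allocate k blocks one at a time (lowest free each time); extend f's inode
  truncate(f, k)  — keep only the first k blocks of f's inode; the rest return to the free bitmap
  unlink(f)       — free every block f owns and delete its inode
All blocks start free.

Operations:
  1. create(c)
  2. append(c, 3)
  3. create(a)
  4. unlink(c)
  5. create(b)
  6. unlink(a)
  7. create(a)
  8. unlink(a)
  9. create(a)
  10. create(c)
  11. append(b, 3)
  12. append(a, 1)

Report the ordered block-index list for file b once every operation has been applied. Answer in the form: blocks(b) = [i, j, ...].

blocks(b) = [0, 3, 4, 5]

create(c): bitmap=F........ | c=[0]
append(c, 3): bitmap=FFFF..... | c=[0, 1, 2, 3]
create(a): bitmap=FFFFF.... | a=[4] c=[0, 1, 2, 3]
unlink(c): bitmap=....F.... | a=[4]
create(b): bitmap=F...F.... | a=[4] b=[0]
unlink(a): bitmap=F........ | b=[0]
create(a): bitmap=FF....... | a=[1] b=[0]
unlink(a): bitmap=F........ | b=[0]
create(a): bitmap=FF....... | a=[1] b=[0]
create(c): bitmap=FFF...... | a=[1] b=[0] c=[2]
append(b, 3): bitmap=FFFFFF... | a=[1] b=[0, 3, 4, 5] c=[2]
append(a, 1): bitmap=FFFFFFF.. | a=[1, 6] b=[0, 3, 4, 5] c=[2]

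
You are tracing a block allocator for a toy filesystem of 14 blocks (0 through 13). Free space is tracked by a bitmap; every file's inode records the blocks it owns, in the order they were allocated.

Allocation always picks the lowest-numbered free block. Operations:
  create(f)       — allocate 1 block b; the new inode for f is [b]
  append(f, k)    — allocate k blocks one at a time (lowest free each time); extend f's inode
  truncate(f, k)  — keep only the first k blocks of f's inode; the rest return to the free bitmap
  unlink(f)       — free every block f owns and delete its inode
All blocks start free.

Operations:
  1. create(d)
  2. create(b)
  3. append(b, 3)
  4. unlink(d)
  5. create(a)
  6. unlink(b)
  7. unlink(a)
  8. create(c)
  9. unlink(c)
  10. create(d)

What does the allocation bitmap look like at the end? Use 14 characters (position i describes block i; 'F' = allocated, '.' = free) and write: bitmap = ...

bitmap = F.............

[1] create(d) — d=0 (map F.............)
[2] create(b) — b=1 d=0 (map FF............)
[3] append(b, 3) — b=1,2,3,4 d=0 (map FFFFF.........)
[4] unlink(d) — b=1,2,3,4 (map .FFFF.........)
[5] create(a) — a=0 b=1,2,3,4 (map FFFFF.........)
[6] unlink(b) — a=0 (map F.............)
[7] unlink(a) —  (map ..............)
[8] create(c) — c=0 (map F.............)
[9] unlink(c) —  (map ..............)
[10] create(d) — d=0 (map F.............)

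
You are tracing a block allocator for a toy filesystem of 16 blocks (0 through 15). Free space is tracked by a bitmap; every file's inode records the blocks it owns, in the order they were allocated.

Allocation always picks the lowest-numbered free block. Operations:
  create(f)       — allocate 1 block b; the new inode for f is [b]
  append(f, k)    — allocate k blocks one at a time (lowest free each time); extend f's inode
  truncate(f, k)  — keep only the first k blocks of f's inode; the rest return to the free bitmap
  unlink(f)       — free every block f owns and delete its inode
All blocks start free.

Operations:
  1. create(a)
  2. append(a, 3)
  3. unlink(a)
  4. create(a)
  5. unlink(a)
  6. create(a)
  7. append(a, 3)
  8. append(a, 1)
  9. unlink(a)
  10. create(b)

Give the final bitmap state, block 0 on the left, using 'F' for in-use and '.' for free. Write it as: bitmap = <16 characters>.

  1. create(a)  ⇒  F...............  {a→[0]}
  2. append(a, 3)  ⇒  FFFF............  {a→[0, 1, 2, 3]}
  3. unlink(a)  ⇒  ................  {}
  4. create(a)  ⇒  F...............  {a→[0]}
  5. unlink(a)  ⇒  ................  {}
  6. create(a)  ⇒  F...............  {a→[0]}
  7. append(a, 3)  ⇒  FFFF............  {a→[0, 1, 2, 3]}
  8. append(a, 1)  ⇒  FFFFF...........  {a→[0, 1, 2, 3, 4]}
  9. unlink(a)  ⇒  ................  {}
  10. create(b)  ⇒  F...............  {b→[0]}

bitmap = F...............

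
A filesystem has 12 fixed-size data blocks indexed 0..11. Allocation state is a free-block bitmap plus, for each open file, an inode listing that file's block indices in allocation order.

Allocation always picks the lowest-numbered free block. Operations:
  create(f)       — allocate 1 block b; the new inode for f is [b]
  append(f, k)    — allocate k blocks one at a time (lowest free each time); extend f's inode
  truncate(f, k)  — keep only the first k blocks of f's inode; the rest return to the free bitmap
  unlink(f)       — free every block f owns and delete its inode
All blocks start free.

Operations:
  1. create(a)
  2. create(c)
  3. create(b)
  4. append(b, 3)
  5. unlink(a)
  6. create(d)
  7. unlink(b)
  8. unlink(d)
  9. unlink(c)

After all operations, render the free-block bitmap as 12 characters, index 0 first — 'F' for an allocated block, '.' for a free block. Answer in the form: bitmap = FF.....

bitmap = ............

[1] create(a) — a=0 (map F...........)
[2] create(c) — a=0 c=1 (map FF..........)
[3] create(b) — a=0 b=2 c=1 (map FFF.........)
[4] append(b, 3) — a=0 b=2,3,4,5 c=1 (map FFFFFF......)
[5] unlink(a) — b=2,3,4,5 c=1 (map .FFFFF......)
[6] create(d) — b=2,3,4,5 c=1 d=0 (map FFFFFF......)
[7] unlink(b) — c=1 d=0 (map FF..........)
[8] unlink(d) — c=1 (map .F..........)
[9] unlink(c) —  (map ............)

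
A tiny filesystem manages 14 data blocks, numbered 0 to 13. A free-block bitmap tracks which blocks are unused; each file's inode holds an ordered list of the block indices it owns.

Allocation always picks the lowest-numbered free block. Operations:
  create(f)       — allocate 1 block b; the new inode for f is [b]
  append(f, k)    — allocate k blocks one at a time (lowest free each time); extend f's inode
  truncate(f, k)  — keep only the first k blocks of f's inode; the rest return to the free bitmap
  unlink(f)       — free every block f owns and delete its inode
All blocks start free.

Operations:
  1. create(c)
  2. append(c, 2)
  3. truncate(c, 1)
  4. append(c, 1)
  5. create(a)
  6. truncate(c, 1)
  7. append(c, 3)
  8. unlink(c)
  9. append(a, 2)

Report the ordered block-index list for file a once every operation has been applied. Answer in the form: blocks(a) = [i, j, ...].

create(c): bitmap=F............. | c=[0]
append(c, 2): bitmap=FFF........... | c=[0, 1, 2]
truncate(c, 1): bitmap=F............. | c=[0]
append(c, 1): bitmap=FF............ | c=[0, 1]
create(a): bitmap=FFF........... | a=[2] c=[0, 1]
truncate(c, 1): bitmap=F.F........... | a=[2] c=[0]
append(c, 3): bitmap=FFFFF......... | a=[2] c=[0, 1, 3, 4]
unlink(c): bitmap=..F........... | a=[2]
append(a, 2): bitmap=FFF........... | a=[2, 0, 1]

blocks(a) = [2, 0, 1]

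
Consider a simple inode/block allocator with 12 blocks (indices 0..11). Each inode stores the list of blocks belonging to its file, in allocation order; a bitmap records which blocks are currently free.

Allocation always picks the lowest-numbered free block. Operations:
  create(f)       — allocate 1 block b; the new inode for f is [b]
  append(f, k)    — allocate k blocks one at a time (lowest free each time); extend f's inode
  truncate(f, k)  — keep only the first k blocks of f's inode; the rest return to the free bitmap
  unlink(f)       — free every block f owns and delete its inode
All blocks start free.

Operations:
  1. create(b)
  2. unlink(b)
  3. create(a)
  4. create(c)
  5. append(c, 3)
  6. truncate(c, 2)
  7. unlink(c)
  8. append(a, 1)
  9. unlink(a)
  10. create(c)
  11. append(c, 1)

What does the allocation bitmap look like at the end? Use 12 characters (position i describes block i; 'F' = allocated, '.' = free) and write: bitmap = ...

bitmap = FF..........

[1] create(b) — b=0 (map F...........)
[2] unlink(b) —  (map ............)
[3] create(a) — a=0 (map F...........)
[4] create(c) — a=0 c=1 (map FF..........)
[5] append(c, 3) — a=0 c=1,2,3,4 (map FFFFF.......)
[6] truncate(c, 2) — a=0 c=1,2 (map FFF.........)
[7] unlink(c) — a=0 (map F...........)
[8] append(a, 1) — a=0,1 (map FF..........)
[9] unlink(a) —  (map ............)
[10] create(c) — c=0 (map F...........)
[11] append(c, 1) — c=0,1 (map FF..........)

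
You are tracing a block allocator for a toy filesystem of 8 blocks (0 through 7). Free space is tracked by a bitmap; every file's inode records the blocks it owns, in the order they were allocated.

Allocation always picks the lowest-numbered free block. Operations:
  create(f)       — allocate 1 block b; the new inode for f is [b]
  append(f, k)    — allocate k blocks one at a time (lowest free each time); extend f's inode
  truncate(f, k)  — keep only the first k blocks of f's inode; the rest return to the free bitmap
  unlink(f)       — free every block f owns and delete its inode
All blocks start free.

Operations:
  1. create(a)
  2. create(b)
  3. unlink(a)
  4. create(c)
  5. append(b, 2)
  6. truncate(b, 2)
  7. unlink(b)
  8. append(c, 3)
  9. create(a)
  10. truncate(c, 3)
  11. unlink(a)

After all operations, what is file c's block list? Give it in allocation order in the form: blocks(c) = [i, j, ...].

[1] create(a) — a=0 (map F.......)
[2] create(b) — a=0 b=1 (map FF......)
[3] unlink(a) — b=1 (map .F......)
[4] create(c) — b=1 c=0 (map FF......)
[5] append(b, 2) — b=1,2,3 c=0 (map FFFF....)
[6] truncate(b, 2) — b=1,2 c=0 (map FFF.....)
[7] unlink(b) — c=0 (map F.......)
[8] append(c, 3) — c=0,1,2,3 (map FFFF....)
[9] create(a) — a=4 c=0,1,2,3 (map FFFFF...)
[10] truncate(c, 3) — a=4 c=0,1,2 (map FFF.F...)
[11] unlink(a) — c=0,1,2 (map FFF.....)

blocks(c) = [0, 1, 2]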